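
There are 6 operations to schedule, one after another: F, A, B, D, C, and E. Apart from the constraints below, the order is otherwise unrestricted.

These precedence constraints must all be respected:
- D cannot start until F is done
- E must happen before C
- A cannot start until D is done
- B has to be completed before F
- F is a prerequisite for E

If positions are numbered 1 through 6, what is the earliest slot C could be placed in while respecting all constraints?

Every operation that must precede C has to come before it. Tracing all chains that end at C, those operations are: F, B, E — 3 in total.
So at minimum 3 operations come before C, putting C no earlier than position 4. That position is achievable by scheduling exactly those predecessors first.

4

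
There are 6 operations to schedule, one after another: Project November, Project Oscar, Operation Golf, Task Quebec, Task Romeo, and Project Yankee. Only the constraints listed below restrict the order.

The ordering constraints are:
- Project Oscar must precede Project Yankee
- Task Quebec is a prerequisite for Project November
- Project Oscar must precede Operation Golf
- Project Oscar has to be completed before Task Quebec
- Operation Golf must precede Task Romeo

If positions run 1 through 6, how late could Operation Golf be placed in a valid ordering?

5

The only operation forced after Operation Golf (directly or by a chain) is Task Romeo.
With 1 mandatory successor out of 6 operations total, the latest slot for Operation Golf is 6−1 = 5, and it's reachable by doing all non-successors before Operation Golf.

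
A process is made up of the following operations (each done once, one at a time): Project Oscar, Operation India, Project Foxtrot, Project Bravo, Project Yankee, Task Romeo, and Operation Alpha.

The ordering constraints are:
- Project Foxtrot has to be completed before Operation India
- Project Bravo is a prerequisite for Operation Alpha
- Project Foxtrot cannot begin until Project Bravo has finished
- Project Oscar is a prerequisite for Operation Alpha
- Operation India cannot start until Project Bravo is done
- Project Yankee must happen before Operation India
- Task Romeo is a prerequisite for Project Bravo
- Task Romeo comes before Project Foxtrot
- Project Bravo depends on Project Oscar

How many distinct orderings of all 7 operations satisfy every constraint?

3 operations have no prerequisites (Project Oscar, Project Yankee, Task Romeo), so any of them could come first.
Enumerating by repeatedly choosing an available operation (one whose prerequisites are all placed) gives 34 distinct complete orderings.

34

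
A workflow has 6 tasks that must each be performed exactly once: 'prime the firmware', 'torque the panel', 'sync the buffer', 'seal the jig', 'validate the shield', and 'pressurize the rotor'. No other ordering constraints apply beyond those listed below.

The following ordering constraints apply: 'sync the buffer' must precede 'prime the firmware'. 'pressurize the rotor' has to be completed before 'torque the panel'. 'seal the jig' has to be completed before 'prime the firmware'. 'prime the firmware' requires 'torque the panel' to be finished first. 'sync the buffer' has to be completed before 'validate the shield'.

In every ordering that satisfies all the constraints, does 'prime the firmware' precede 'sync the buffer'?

There is a chain 'sync the buffer' → 'prime the firmware', which puts 'sync the buffer' before 'prime the firmware'.
So 'prime the firmware' never precedes 'sync the buffer'.

No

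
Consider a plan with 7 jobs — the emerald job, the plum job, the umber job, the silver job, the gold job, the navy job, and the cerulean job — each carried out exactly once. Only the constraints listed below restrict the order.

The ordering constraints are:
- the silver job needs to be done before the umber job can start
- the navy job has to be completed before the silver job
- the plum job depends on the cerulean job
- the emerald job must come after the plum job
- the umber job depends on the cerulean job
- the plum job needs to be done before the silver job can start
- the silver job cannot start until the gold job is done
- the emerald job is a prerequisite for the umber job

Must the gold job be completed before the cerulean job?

No

No chain of constraints connects the gold job to the cerulean job in either direction.
So the gold job can come before the cerulean job or after — it is not forced.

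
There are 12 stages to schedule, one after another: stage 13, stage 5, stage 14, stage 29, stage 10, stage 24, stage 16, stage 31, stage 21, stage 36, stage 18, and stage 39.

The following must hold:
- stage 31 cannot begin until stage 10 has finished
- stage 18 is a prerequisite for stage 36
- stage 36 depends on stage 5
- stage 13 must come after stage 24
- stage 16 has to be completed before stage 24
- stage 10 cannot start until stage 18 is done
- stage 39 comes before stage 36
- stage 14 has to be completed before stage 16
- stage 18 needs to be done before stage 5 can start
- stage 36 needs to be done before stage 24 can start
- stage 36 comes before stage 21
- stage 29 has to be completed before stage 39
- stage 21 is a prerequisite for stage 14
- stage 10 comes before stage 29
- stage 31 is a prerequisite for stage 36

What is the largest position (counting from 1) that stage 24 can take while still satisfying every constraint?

11

Following the constraints forward from stage 24, its only required successor is stage 13.
With 1 mandatory successor out of 12 stages total, the latest slot for stage 24 is 12−1 = 11, and it's reachable by doing all non-successors before stage 24.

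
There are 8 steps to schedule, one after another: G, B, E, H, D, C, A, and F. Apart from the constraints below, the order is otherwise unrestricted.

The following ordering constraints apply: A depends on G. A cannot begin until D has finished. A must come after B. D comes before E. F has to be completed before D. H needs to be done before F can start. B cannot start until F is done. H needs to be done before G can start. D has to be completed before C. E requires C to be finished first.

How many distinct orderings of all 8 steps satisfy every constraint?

47

H is the only step with nothing required before it, so every ordering starts there.
Counting all ways to extend the partial order to a total order gives 47.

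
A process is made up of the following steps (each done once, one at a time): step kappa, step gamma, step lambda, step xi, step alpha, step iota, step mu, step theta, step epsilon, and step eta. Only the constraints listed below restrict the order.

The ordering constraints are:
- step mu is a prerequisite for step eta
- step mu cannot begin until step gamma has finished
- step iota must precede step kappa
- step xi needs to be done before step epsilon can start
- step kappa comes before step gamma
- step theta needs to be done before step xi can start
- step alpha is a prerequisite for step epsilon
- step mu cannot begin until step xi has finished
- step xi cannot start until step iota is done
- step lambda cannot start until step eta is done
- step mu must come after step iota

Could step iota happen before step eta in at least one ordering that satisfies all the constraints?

Yes

The constraints force step iota before step eta, so yes — every valid ordering has step iota earlier.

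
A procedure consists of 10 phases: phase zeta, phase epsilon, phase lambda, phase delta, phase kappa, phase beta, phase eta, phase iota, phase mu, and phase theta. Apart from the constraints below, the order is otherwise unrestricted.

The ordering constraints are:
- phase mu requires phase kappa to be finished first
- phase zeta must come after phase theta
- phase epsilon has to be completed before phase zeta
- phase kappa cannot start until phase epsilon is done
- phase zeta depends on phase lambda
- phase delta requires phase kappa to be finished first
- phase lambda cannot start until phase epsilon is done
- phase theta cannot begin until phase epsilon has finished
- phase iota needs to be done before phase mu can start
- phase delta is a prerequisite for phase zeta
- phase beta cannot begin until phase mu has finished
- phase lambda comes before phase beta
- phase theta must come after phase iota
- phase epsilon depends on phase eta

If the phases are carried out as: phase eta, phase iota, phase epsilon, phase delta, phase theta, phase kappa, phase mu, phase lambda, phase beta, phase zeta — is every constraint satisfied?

No

The sequence places phase delta ahead of phase kappa.
Since phase kappa is required before phase delta, the ordering is invalid.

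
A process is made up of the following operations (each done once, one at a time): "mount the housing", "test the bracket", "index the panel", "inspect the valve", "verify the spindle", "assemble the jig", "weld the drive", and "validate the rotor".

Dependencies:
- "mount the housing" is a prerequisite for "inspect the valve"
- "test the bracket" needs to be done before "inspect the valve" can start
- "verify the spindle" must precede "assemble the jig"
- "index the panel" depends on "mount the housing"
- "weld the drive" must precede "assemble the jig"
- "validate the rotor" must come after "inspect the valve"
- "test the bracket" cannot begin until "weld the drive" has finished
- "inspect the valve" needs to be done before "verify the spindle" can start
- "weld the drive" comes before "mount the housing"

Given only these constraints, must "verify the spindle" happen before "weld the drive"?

No

The constraints actually force "weld the drive" before "verify the spindle" (via "weld the drive" → "mount the housing" → "inspect the valve" → "verify the spindle"), not the other way around.
So "verify the spindle" never precedes "weld the drive".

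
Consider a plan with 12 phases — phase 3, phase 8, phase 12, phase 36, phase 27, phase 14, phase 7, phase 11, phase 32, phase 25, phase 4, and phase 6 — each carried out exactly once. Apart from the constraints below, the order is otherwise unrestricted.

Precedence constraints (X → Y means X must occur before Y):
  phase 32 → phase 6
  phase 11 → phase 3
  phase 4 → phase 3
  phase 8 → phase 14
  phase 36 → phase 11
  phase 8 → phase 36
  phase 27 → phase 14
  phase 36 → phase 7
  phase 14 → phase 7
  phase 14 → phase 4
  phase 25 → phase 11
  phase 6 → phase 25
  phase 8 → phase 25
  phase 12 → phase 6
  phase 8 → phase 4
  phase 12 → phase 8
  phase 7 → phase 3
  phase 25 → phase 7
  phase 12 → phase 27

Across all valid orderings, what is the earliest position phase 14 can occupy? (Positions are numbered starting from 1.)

Working backwards through the constraints from phase 14, its full set of required predecessors is phase 8, phase 12, phase 27 — 3 of them.
With 3 mandatory predecessors, the earliest phase 14 can sit is position 3+1 = 4, and placing just those 3 first achieves it.

4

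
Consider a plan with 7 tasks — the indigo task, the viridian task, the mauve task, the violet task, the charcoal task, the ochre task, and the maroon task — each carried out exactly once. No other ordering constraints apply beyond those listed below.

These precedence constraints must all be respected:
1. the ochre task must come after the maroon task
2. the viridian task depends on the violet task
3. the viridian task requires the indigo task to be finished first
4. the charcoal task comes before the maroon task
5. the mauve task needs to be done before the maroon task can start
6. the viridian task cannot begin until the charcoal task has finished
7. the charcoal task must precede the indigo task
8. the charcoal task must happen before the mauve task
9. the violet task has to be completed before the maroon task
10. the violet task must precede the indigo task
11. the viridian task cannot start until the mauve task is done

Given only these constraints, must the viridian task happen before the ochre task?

No

The viridian task and the ochre task are not related by any chain of constraints.
A valid ordering placing the ochre task before the viridian task exists, so the answer is no.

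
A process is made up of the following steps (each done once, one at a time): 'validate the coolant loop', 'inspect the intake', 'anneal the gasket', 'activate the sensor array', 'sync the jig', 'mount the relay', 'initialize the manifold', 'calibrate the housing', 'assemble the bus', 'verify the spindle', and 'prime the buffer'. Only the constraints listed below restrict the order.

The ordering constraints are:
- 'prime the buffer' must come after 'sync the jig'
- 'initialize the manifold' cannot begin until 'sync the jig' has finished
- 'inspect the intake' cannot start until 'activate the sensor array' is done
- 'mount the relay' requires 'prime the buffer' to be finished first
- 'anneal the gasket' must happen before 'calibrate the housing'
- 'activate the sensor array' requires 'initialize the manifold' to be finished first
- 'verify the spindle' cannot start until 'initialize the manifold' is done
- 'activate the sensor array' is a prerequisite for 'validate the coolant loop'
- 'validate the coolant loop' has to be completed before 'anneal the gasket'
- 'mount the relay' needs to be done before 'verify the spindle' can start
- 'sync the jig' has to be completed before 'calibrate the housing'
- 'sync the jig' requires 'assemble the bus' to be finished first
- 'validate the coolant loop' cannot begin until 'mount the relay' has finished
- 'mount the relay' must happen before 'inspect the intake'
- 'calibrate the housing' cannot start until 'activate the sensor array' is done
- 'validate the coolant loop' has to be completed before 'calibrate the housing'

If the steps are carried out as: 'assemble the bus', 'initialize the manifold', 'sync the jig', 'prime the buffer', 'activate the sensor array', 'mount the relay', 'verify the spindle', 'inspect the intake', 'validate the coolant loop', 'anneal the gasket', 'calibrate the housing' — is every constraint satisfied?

No

In the proposed order, 'initialize the manifold' appears before 'sync the jig'.
Since 'sync the jig' is required before 'initialize the manifold', the ordering is invalid.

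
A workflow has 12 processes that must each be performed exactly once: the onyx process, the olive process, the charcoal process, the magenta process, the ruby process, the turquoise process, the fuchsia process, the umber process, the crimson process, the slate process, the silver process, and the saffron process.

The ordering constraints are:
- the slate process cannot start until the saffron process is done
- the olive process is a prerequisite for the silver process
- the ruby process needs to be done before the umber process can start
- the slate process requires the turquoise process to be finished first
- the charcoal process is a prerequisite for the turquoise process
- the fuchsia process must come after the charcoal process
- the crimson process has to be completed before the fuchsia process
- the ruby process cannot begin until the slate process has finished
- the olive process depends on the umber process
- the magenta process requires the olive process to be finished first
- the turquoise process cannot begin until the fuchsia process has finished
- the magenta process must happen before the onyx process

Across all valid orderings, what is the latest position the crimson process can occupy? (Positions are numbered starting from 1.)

3

Every process that must follow the crimson process has to come after it. Tracing all chains starting from the crimson process, those processes are: the onyx process, the olive process, the magenta process, the ruby process, the turquoise process, the fuchsia process, the umber process, the slate process, the silver process — 9 in total.
So at least 9 processes follow the crimson process, putting the crimson process no later than position 3. That position is achievable by scheduling everything else first.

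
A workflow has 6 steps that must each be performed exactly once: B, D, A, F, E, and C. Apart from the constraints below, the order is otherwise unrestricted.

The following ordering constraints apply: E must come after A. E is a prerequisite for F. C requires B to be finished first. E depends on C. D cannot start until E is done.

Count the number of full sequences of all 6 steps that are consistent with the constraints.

2 steps have no prerequisites (B, A), so any of them could come first.
Enumerating by repeatedly choosing an available step (one whose prerequisites are all placed) gives 6 distinct complete orderings.

6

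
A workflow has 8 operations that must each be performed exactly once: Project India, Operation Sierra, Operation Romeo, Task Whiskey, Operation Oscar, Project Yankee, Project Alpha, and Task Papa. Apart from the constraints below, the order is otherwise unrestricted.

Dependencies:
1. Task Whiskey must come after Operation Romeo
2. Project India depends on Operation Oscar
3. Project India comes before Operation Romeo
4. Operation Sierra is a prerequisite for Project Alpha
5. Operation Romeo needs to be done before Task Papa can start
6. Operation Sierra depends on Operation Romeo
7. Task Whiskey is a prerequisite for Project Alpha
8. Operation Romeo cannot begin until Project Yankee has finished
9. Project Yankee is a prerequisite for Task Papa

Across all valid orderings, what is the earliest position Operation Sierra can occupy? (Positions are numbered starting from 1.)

Working backwards through the constraints from Operation Sierra, its full set of required predecessors is Project India, Operation Romeo, Operation Oscar, Project Yankee — 4 of them.
So at minimum 4 operations come before Operation Sierra, putting Operation Sierra no earlier than position 5. That position is achievable by scheduling exactly those predecessors first.

5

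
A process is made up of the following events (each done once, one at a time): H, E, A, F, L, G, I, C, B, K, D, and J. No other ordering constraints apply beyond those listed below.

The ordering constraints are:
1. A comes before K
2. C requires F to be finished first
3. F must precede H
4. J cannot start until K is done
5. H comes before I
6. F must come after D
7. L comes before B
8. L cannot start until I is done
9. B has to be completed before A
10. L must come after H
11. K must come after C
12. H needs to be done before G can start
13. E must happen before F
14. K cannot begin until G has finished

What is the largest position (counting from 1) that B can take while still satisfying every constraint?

Every event that must follow B has to come after it. Tracing all chains starting from B, those events are: A, K, J — 3 in total.
So at least 3 events follow B, putting B no later than position 9. That position is achievable by scheduling everything else first.

9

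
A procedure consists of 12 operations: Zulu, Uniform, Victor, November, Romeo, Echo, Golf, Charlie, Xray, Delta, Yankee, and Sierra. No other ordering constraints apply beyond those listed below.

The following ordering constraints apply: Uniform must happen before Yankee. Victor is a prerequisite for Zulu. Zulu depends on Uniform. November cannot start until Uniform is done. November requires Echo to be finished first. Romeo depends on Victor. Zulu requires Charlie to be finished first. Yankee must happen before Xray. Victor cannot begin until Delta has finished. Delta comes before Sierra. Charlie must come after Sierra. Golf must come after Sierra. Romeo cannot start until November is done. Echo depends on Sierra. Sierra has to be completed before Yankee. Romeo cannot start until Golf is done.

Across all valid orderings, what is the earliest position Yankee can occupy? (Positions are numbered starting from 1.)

The operations that are forced before Yankee, directly or transitively, are Uniform, Delta, Sierra. That's 3 operations.
So at minimum 3 operations come before Yankee, putting Yankee no earlier than position 4. That position is achievable by scheduling exactly those predecessors first.

4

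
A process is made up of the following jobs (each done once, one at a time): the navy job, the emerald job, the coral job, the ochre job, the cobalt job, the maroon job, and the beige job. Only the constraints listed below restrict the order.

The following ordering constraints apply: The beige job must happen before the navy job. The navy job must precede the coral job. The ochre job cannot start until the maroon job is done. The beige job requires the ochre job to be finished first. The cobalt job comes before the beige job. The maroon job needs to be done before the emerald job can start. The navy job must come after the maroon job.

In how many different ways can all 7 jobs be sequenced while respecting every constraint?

17

2 jobs have no prerequisites (the cobalt job, the maroon job), so any of them could come first.
Systematically extending each partial ordering one job at a time and counting, there are 17 complete orderings.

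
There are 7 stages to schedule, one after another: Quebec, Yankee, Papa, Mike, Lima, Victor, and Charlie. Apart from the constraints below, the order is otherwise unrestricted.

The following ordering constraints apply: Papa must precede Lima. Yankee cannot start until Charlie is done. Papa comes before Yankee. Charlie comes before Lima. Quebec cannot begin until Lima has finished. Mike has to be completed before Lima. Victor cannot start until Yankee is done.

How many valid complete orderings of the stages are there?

3 stages have no prerequisites (Papa, Mike, Charlie), so any of them could come first.
Enumerating by repeatedly choosing an available stage (one whose prerequisites are all placed) gives 44 distinct complete orderings.

44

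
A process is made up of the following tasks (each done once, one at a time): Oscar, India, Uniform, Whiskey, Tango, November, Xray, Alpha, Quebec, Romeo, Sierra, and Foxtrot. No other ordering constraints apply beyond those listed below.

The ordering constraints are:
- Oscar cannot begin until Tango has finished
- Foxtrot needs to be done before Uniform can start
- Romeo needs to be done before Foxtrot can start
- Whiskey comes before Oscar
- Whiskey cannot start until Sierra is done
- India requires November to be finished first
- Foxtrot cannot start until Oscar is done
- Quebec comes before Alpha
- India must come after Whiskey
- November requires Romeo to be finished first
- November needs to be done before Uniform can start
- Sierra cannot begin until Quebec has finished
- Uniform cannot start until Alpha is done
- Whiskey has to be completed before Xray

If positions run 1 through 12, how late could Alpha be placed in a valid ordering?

11

Following the constraints forward from Alpha, its only required successor is Uniform.
With 1 mandatory successor out of 12 tasks total, the latest slot for Alpha is 12−1 = 11, and it's reachable by doing all non-successors before Alpha.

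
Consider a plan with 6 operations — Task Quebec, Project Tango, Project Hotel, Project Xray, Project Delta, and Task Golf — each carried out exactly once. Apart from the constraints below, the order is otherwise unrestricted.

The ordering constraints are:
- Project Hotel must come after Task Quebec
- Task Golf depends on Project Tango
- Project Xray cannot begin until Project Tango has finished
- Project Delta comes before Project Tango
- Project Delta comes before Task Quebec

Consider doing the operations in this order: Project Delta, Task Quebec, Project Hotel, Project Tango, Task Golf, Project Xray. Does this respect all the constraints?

Yes

Going through the constraints one by one, each required predecessor appears earlier in the sequence than its dependent — e.g. Project Delta (position 1) is before Project Tango (position 4), as required.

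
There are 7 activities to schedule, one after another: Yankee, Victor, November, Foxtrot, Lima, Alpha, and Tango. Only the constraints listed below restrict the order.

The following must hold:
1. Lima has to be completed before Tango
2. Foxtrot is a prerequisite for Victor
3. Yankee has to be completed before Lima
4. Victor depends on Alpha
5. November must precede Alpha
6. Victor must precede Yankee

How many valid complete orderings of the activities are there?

3

2 activities have no prerequisites (November, Foxtrot), so any of them could come first.
Enumerating by repeatedly choosing an available activity (one whose prerequisites are all placed) gives 3 distinct complete orderings.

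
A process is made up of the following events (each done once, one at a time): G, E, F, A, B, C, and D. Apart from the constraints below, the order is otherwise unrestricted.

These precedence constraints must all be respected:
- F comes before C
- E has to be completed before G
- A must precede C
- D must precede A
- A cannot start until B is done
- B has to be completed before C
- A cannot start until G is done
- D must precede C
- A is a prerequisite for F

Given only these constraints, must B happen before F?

Yes

Chaining the stated constraints: B → A → F.
So B must precede F in any valid ordering.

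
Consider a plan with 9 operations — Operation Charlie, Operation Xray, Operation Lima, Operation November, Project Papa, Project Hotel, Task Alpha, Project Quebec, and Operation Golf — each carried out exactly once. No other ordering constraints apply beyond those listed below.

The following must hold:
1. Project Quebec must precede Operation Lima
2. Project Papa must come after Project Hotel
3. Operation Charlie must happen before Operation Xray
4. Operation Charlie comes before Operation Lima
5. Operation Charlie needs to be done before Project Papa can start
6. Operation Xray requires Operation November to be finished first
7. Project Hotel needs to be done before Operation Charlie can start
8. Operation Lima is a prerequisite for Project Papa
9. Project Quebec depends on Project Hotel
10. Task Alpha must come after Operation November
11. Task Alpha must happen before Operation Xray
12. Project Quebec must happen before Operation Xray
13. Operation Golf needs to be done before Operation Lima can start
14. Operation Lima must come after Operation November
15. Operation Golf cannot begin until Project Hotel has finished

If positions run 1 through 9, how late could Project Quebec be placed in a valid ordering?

6

Following every chain forward from Project Quebec, the operations that must come later are Operation Xray, Operation Lima, Project Papa — 3 of them.
So at least 3 operations follow Project Quebec, putting Project Quebec no later than position 6. That position is achievable by scheduling everything else first.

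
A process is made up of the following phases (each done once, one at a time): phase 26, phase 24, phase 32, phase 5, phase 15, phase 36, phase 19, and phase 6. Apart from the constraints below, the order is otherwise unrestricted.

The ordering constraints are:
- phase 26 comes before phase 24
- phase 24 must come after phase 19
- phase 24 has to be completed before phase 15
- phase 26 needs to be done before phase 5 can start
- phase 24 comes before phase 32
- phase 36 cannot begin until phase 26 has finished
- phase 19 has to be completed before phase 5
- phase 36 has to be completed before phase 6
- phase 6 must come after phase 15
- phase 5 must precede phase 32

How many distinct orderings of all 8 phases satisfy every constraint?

The phases with no prerequisites are phase 26, phase 19; any of them can be placed first.
Enumerating by repeatedly choosing an available phase (one whose prerequisites are all placed) gives 89 distinct complete orderings.

89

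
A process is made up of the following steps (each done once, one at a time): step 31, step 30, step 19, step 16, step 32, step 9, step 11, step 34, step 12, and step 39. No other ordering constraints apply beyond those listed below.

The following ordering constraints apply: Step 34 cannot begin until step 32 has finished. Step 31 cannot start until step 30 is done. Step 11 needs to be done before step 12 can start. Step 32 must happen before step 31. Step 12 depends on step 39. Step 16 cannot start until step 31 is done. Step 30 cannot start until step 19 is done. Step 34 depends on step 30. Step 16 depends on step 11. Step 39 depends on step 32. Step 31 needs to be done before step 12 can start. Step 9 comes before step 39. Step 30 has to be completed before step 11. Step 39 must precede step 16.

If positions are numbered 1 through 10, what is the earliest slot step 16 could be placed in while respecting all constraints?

Working backwards through the constraints from step 16, its full set of required predecessors is step 31, step 30, step 19, step 32, step 9, step 11, step 39 — 7 of them.
With 7 mandatory predecessors, the earliest step 16 can sit is position 7+1 = 8, and placing just those 7 first achieves it.

8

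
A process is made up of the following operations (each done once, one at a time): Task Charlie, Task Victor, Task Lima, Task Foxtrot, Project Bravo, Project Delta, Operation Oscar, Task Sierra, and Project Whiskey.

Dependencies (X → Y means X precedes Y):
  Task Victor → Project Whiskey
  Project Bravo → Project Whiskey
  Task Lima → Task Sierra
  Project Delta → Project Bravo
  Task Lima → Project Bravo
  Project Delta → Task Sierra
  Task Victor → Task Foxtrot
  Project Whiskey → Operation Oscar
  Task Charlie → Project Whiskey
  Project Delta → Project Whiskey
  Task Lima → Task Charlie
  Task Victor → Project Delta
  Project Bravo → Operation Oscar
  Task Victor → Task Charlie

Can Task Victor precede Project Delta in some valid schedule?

Yes

The constraints force Task Victor before Project Delta, so yes — every valid ordering has Task Victor earlier.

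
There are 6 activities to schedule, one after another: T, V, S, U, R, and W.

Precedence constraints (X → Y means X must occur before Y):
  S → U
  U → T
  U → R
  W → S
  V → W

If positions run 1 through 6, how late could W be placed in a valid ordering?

2

Following every chain forward from W, the activities that must come later are T, S, U, R — 4 of them.
So at least 4 activities follow W, putting W no later than position 2. That position is achievable by scheduling everything else first.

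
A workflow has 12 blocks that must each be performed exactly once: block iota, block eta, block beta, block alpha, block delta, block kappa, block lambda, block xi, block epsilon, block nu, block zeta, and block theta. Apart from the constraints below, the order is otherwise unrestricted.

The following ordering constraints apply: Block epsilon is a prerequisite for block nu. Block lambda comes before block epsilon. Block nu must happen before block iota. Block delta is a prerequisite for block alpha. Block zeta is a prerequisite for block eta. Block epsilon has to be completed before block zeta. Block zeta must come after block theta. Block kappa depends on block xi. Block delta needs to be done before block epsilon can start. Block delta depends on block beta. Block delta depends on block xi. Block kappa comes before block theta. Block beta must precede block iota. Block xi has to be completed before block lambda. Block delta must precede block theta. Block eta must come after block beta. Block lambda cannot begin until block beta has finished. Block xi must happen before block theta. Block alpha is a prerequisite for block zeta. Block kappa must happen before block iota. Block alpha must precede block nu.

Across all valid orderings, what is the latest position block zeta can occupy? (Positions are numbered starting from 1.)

Following the constraints forward from block zeta, its only required successor is block eta.
So at least 1 block follows block zeta, putting block zeta no later than position 11. That position is achievable by scheduling everything else first.

11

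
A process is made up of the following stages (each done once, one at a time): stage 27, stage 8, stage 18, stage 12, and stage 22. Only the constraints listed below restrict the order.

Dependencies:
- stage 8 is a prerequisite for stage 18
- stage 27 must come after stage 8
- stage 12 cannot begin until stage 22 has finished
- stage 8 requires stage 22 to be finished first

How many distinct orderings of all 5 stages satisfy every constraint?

Only stage 22 has no prerequisites, so it must go first.
Counting all ways to extend the partial order to a total order gives 8.

8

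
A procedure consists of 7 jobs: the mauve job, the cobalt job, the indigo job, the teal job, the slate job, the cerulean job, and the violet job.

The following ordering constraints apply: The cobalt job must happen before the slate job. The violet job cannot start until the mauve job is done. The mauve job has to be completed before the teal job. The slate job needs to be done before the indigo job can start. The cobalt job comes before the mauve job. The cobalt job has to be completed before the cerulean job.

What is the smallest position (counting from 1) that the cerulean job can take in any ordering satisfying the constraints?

2

The only job forced before the cerulean job (directly or transitively) is the cobalt job.
So at minimum 1 job comes before the cerulean job, putting the cerulean job no earlier than position 2. That position is achievable by scheduling exactly that predecessor first.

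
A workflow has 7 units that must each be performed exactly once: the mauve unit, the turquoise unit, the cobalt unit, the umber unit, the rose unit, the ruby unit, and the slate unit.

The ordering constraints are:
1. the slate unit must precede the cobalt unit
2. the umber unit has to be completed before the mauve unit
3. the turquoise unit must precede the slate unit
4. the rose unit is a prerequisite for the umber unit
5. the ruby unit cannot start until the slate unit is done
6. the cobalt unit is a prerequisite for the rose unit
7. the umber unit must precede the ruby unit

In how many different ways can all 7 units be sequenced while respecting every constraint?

The turquoise unit is the only unit with nothing required before it, so every ordering starts there.
Systematically extending each partial ordering one unit at a time and counting, there are 2 complete orderings.

2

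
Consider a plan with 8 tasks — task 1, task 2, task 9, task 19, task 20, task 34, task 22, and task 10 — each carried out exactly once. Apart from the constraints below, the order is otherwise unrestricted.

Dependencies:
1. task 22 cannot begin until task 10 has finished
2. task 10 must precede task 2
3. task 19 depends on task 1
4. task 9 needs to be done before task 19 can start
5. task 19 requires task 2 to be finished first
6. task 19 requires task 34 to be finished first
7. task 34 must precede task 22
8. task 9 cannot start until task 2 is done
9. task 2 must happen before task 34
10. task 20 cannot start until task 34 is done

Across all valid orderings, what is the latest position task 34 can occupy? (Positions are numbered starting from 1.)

Every task that must follow task 34 has to come after it. Tracing all chains starting from task 34, those tasks are: task 19, task 20, task 22 — 3 in total.
So at least 3 tasks follow task 34, putting task 34 no later than position 5. That position is achievable by scheduling everything else first.

5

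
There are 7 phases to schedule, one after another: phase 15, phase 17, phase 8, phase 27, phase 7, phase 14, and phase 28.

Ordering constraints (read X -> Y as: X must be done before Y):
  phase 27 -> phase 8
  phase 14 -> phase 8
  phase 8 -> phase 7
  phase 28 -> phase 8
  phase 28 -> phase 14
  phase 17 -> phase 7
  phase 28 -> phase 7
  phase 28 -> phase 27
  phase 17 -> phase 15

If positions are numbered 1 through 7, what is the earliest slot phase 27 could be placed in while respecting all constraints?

2

Working backwards through the constraints from phase 27, its only required predecessor is phase 28.
So at minimum 1 phase comes before phase 27, putting phase 27 no earlier than position 2. That position is achievable by scheduling exactly that predecessor first.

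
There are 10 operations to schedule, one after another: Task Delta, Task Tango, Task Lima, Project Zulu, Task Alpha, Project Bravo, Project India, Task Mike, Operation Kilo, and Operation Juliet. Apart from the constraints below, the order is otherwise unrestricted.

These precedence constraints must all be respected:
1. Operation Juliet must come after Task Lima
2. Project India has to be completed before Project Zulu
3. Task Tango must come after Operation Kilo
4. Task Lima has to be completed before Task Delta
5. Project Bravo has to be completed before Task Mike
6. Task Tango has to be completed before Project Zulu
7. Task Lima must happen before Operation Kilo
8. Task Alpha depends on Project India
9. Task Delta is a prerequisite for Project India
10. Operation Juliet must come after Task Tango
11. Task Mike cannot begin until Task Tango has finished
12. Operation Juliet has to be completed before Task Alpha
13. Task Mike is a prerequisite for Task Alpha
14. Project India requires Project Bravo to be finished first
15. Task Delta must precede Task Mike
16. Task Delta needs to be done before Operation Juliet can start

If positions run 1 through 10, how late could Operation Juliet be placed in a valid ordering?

9

The only operation forced after Operation Juliet (directly or by a chain) is Task Alpha.
With 1 mandatory successor out of 10 operations total, the latest slot for Operation Juliet is 10−1 = 9, and it's reachable by doing all non-successors before Operation Juliet.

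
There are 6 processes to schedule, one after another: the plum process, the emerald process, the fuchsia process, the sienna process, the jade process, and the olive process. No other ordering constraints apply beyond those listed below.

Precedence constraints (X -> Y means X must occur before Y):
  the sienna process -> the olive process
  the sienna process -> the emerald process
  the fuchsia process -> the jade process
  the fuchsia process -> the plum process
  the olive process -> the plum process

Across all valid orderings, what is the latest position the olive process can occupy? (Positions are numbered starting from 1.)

5

The only process forced after the olive process (directly or by a chain) is the plum process.
So at least 1 process follows the olive process, putting the olive process no later than position 5. That position is achievable by scheduling everything else first.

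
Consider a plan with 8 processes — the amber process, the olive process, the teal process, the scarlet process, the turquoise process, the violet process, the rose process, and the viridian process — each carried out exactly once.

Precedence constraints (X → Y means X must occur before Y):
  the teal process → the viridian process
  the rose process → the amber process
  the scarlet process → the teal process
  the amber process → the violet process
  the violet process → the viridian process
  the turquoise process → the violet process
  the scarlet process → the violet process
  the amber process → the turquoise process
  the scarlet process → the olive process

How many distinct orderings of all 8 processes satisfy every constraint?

82

The processes with no prerequisites are the scarlet process, the rose process; any of them can be placed first.
Enumerating by repeatedly choosing an available process (one whose prerequisites are all placed) gives 82 distinct complete orderings.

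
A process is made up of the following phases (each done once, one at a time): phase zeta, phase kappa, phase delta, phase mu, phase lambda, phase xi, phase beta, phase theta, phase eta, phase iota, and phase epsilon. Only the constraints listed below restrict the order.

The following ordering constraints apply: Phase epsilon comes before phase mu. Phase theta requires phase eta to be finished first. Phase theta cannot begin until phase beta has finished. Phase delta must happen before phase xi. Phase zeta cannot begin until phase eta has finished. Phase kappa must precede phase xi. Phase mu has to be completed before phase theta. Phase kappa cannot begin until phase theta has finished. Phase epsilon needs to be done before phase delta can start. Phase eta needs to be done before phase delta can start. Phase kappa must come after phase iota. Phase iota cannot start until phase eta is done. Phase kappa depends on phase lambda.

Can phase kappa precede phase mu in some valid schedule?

The constraints give a chain phase mu → phase theta → phase kappa, which forces phase mu before phase kappa.
Hence phase kappa can never be scheduled before phase mu.

No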